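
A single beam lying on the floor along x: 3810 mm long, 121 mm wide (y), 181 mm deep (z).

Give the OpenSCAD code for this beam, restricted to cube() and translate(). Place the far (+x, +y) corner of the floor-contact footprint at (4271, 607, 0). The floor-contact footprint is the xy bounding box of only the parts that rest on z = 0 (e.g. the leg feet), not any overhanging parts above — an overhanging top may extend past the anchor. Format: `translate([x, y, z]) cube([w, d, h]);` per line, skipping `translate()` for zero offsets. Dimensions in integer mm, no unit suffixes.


translate([461, 486, 0]) cube([3810, 121, 181]);


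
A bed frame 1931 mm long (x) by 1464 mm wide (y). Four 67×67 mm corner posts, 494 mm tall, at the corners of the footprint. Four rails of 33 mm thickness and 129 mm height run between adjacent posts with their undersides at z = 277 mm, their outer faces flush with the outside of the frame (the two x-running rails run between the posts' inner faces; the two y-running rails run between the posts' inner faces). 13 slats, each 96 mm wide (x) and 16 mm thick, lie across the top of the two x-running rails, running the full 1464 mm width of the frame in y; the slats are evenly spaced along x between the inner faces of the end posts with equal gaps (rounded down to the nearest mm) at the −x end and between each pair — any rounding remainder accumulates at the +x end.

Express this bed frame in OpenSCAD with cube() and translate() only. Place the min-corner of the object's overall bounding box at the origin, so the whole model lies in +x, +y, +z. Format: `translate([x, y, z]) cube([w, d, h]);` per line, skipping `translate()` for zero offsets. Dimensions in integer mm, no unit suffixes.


cube([67, 67, 494]);
translate([0, 1397, 0]) cube([67, 67, 494]);
translate([1864, 0, 0]) cube([67, 67, 494]);
translate([1864, 1397, 0]) cube([67, 67, 494]);
translate([67, 0, 277]) cube([1797, 33, 129]);
translate([67, 1431, 277]) cube([1797, 33, 129]);
translate([0, 67, 277]) cube([33, 1330, 129]);
translate([1898, 67, 277]) cube([33, 1330, 129]);
translate([106, 0, 406]) cube([96, 1464, 16]);
translate([241, 0, 406]) cube([96, 1464, 16]);
translate([376, 0, 406]) cube([96, 1464, 16]);
translate([511, 0, 406]) cube([96, 1464, 16]);
translate([646, 0, 406]) cube([96, 1464, 16]);
translate([781, 0, 406]) cube([96, 1464, 16]);
translate([916, 0, 406]) cube([96, 1464, 16]);
translate([1051, 0, 406]) cube([96, 1464, 16]);
translate([1186, 0, 406]) cube([96, 1464, 16]);
translate([1321, 0, 406]) cube([96, 1464, 16]);
translate([1456, 0, 406]) cube([96, 1464, 16]);
translate([1591, 0, 406]) cube([96, 1464, 16]);
translate([1726, 0, 406]) cube([96, 1464, 16]);


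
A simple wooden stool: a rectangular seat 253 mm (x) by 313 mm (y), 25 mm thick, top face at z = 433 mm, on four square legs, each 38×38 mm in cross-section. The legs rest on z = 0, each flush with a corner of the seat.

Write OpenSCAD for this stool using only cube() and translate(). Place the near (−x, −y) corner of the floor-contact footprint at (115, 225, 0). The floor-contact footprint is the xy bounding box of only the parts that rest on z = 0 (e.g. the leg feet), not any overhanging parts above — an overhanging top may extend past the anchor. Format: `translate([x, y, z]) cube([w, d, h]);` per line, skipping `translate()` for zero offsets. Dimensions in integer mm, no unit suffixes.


translate([115, 225, 408]) cube([253, 313, 25]);
translate([115, 225, 0]) cube([38, 38, 408]);
translate([330, 225, 0]) cube([38, 38, 408]);
translate([115, 500, 0]) cube([38, 38, 408]);
translate([330, 500, 0]) cube([38, 38, 408]);


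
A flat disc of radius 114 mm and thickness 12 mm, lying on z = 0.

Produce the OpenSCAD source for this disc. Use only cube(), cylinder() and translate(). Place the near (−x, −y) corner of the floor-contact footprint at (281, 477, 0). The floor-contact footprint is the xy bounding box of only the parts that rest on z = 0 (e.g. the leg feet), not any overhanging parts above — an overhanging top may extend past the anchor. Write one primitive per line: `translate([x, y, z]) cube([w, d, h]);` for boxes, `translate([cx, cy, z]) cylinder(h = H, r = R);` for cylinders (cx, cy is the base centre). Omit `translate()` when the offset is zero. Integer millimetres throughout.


translate([395, 591, 0]) cylinder(h = 12, r = 114);


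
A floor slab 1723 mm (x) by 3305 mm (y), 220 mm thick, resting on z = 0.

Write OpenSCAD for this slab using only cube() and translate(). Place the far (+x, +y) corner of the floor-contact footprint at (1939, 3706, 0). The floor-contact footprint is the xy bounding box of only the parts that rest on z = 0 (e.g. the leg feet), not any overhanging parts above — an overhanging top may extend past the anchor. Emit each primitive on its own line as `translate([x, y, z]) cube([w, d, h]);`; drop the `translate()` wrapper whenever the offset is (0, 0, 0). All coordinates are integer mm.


translate([216, 401, 0]) cube([1723, 3305, 220]);


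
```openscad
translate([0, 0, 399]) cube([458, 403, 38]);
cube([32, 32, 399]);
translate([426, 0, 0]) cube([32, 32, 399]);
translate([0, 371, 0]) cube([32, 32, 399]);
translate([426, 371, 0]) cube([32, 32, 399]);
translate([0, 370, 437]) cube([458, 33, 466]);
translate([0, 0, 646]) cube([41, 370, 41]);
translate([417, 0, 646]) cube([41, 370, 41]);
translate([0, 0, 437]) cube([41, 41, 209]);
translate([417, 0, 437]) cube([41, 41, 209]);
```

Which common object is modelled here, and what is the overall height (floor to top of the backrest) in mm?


A chair. The overall height is 903 mm.

A slab on four corner posts with a tall panel at the back — a chair. The seat slab sits at z = 399 with thickness 38, and the 466 mm backrest starts at the seat top, so the overall height is 399 + 38 + 466 = 903 mm.


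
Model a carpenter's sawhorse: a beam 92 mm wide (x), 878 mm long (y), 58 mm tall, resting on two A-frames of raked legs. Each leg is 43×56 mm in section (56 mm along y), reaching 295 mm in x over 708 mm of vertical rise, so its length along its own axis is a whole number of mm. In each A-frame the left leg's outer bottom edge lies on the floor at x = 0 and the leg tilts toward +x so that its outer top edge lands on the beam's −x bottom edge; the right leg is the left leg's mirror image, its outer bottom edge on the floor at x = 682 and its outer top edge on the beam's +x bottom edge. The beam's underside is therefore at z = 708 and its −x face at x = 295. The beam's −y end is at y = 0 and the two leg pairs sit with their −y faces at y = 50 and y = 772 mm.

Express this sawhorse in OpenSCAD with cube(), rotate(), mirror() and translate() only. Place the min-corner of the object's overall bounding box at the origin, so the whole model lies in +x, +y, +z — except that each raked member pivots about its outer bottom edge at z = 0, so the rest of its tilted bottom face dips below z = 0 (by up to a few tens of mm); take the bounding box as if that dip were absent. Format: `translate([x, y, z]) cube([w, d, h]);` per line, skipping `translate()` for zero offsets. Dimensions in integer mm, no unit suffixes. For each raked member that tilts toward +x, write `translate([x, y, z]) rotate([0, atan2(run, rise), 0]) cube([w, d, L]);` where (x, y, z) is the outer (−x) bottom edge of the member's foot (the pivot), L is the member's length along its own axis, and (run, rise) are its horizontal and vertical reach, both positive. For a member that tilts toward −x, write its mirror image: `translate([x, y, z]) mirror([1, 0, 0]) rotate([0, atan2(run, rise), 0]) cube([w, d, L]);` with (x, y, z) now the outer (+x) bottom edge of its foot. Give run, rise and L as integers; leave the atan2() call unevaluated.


translate([295, 0, 708]) cube([92, 878, 58]);
translate([0, 50, 0]) rotate([0, atan2(295, 708), 0]) cube([43, 56, 767]);
translate([682, 50, 0]) mirror([1, 0, 0]) rotate([0, atan2(295, 708), 0]) cube([43, 56, 767]);
translate([0, 772, 0]) rotate([0, atan2(295, 708), 0]) cube([43, 56, 767]);
translate([682, 772, 0]) mirror([1, 0, 0]) rotate([0, atan2(295, 708), 0]) cube([43, 56, 767]);


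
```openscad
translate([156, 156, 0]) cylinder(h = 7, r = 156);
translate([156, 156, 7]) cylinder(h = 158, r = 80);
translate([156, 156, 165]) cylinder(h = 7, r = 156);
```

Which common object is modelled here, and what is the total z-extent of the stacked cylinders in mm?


A spool. The overall height is 172 mm.

Three coaxial cylinders, large–small–large — a spool. Two 7 mm flanges and a 158 mm core give 7 + 158 + 7 = 172 mm.


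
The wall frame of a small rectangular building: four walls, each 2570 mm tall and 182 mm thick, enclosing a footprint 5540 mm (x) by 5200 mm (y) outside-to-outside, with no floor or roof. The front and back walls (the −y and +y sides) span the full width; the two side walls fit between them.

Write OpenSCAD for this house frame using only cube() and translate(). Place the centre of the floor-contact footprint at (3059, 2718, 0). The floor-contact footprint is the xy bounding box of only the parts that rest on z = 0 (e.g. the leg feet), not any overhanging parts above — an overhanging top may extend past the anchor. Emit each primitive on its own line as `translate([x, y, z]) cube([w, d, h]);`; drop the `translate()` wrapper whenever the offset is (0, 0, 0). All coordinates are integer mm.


translate([289, 118, 0]) cube([5540, 182, 2570]);
translate([289, 5136, 0]) cube([5540, 182, 2570]);
translate([289, 300, 0]) cube([182, 4836, 2570]);
translate([5647, 300, 0]) cube([182, 4836, 2570]);


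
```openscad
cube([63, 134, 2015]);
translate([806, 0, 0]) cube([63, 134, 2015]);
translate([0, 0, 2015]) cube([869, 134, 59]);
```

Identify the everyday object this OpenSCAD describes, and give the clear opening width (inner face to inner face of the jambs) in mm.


A door frame. The clear opening width is 743 mm.

Two 2015 mm tall posts with a header on top — a door frame. The left jamb is 63 mm wide at x = 0; the right jamb starts at x = 806. The clear opening is 806 − 63 = 743 mm.


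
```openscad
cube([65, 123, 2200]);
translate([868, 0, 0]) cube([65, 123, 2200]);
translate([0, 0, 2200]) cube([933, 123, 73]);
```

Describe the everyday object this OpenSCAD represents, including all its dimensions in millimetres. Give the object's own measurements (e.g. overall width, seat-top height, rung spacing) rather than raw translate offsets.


A door frame. The clear opening is 803 mm wide and 2200 mm high. Two 65 mm wide jambs, 123 mm deep, stand either side of the opening from the floor to the top of the opening. A 73 mm thick head sits across the top of both jambs, spanning the full outside width of the frame.


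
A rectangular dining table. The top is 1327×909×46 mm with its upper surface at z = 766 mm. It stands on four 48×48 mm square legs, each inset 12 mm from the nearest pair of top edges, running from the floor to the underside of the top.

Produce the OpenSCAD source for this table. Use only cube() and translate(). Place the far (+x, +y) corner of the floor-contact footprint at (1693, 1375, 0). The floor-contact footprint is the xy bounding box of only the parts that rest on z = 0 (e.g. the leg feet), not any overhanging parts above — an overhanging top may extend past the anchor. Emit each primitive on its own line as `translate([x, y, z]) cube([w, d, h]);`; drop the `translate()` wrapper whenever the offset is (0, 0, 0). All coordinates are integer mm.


translate([378, 478, 720]) cube([1327, 909, 46]);
translate([390, 490, 0]) cube([48, 48, 720]);
translate([1645, 490, 0]) cube([48, 48, 720]);
translate([390, 1327, 0]) cube([48, 48, 720]);
translate([1645, 1327, 0]) cube([48, 48, 720]);


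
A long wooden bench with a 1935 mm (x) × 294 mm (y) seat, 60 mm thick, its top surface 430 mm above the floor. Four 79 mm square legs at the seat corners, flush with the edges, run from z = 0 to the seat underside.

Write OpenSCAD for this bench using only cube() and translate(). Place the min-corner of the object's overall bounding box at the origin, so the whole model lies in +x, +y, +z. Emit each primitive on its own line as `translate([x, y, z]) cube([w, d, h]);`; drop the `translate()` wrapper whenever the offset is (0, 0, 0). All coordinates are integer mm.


translate([0, 0, 370]) cube([1935, 294, 60]);
cube([79, 79, 370]);
translate([0, 215, 0]) cube([79, 79, 370]);
translate([1856, 0, 0]) cube([79, 79, 370]);
translate([1856, 215, 0]) cube([79, 79, 370]);


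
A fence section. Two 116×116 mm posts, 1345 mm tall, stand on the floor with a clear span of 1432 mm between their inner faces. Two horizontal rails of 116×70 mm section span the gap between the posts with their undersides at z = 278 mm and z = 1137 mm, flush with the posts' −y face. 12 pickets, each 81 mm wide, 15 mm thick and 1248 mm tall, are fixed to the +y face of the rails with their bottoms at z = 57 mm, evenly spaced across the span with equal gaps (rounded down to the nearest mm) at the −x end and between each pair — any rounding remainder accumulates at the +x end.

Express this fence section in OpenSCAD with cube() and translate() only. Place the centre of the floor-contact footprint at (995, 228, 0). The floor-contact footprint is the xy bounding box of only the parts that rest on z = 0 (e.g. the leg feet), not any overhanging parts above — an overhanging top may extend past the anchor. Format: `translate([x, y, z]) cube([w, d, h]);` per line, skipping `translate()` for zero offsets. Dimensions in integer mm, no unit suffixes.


translate([163, 170, 0]) cube([116, 116, 1345]);
translate([1711, 170, 0]) cube([116, 116, 1345]);
translate([279, 170, 278]) cube([1432, 116, 70]);
translate([279, 170, 1137]) cube([1432, 116, 70]);
translate([314, 286, 57]) cube([81, 15, 1248]);
translate([430, 286, 57]) cube([81, 15, 1248]);
translate([546, 286, 57]) cube([81, 15, 1248]);
translate([662, 286, 57]) cube([81, 15, 1248]);
translate([778, 286, 57]) cube([81, 15, 1248]);
translate([894, 286, 57]) cube([81, 15, 1248]);
translate([1010, 286, 57]) cube([81, 15, 1248]);
translate([1126, 286, 57]) cube([81, 15, 1248]);
translate([1242, 286, 57]) cube([81, 15, 1248]);
translate([1358, 286, 57]) cube([81, 15, 1248]);
translate([1474, 286, 57]) cube([81, 15, 1248]);
translate([1590, 286, 57]) cube([81, 15, 1248]);


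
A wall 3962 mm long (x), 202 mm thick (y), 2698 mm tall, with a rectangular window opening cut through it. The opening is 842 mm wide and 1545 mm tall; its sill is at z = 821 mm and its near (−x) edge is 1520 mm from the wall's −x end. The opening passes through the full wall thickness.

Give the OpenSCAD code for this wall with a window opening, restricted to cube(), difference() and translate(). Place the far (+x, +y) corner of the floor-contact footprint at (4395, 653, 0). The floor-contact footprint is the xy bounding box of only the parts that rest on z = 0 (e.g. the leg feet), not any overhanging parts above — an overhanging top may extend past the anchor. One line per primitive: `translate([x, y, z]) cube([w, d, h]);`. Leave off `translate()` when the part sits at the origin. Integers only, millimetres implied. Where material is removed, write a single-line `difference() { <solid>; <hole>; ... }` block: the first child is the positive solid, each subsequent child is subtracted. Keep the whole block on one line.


difference() { translate([433, 451, 0]) cube([3962, 202, 2698]); translate([1953, 451, 821]) cube([842, 202, 1545]); }


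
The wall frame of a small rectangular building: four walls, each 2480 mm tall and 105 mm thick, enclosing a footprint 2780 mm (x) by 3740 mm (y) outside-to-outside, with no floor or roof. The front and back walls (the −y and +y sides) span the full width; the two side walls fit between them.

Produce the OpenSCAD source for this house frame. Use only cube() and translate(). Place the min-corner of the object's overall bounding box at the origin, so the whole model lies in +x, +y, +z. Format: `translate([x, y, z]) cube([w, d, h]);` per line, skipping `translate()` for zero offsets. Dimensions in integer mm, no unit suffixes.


cube([2780, 105, 2480]);
translate([0, 3635, 0]) cube([2780, 105, 2480]);
translate([0, 105, 0]) cube([105, 3530, 2480]);
translate([2675, 105, 0]) cube([105, 3530, 2480]);


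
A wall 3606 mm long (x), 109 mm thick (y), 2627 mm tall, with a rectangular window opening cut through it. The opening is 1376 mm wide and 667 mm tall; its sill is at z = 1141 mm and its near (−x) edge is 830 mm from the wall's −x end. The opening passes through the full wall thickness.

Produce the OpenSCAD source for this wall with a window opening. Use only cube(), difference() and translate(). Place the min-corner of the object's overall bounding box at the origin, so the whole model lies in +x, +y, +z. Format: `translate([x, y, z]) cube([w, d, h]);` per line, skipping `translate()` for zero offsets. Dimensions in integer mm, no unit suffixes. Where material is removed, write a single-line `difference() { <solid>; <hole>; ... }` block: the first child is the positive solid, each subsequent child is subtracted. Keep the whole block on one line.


difference() { cube([3606, 109, 2627]); translate([830, 0, 1141]) cube([1376, 109, 667]); }


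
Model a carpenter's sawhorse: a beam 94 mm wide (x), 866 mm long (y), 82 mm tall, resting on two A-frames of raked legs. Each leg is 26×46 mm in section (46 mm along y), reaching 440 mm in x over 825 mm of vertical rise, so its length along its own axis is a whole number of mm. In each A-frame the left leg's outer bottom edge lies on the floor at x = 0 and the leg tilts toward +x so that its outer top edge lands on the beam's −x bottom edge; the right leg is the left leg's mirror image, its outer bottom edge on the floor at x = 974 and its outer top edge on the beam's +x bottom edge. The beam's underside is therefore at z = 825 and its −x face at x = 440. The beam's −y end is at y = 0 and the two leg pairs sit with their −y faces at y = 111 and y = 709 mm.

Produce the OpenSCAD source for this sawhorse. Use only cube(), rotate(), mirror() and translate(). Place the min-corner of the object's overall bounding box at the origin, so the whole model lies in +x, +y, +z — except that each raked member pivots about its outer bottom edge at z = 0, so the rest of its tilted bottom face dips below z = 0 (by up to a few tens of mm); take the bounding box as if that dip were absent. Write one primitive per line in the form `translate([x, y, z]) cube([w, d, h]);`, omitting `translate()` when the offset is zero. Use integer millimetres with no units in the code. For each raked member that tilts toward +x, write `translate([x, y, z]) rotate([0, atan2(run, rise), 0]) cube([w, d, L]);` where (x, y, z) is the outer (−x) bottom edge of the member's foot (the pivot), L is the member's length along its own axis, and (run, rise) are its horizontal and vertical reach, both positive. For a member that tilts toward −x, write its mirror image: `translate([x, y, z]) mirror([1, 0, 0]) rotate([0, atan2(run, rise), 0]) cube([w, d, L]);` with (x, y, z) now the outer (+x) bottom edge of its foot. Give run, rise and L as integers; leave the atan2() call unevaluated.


// leg length = √(440² + 825²) = 935
// right-leg outer foot x = 2·440 + 94 = 974
// beam min-corner = (440, 0, 825)
translate([440, 0, 825]) cube([94, 866, 82]);
translate([0, 111, 0]) rotate([0, atan2(440, 825), 0]) cube([26, 46, 935]);
translate([974, 111, 0]) mirror([1, 0, 0]) rotate([0, atan2(440, 825), 0]) cube([26, 46, 935]);
translate([0, 709, 0]) rotate([0, atan2(440, 825), 0]) cube([26, 46, 935]);
translate([974, 709, 0]) mirror([1, 0, 0]) rotate([0, atan2(440, 825), 0]) cube([26, 46, 935]);


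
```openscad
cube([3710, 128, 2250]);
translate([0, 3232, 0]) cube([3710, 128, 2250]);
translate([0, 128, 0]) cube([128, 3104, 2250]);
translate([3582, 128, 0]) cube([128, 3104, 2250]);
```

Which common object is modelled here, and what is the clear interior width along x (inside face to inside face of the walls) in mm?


A house (or room) frame. The interior width is 3454 mm.

Four 2250 mm walls enclosing a rectangle with no floor or roof — a room or house frame. Outside width is 3710 mm and wall thickness is 128 mm, so the interior width is 3710 − 2 × 128 = 3454 mm.


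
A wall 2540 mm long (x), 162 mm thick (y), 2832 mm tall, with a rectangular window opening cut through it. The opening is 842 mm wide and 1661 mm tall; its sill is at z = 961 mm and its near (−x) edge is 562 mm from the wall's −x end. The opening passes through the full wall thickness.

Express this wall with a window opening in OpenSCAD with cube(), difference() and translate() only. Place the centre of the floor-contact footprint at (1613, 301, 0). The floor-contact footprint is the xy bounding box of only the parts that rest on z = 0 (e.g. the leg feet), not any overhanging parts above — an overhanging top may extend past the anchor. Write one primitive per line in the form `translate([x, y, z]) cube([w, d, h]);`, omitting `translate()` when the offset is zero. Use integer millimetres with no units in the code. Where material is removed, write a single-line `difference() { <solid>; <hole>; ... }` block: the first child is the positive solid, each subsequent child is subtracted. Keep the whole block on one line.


difference() { translate([343, 220, 0]) cube([2540, 162, 2832]); translate([905, 220, 961]) cube([842, 162, 1661]); }


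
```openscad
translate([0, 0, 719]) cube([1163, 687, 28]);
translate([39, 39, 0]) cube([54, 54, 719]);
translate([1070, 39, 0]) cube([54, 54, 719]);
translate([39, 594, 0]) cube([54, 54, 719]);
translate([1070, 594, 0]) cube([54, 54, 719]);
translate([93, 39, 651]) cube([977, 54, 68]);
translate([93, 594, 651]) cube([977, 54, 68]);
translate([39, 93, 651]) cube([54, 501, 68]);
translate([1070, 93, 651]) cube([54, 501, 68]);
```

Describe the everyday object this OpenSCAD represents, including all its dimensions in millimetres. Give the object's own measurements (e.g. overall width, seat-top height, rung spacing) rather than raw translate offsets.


A table: top 1163 mm (x) × 687 mm (y), 28 mm thick, upper face at z = 747 mm, on four 54×54 mm square legs, each inset 39 mm from the nearest pair of top edges from z = 0 to the bottom of the top. Four apron rails, 54 mm thick and 68 mm tall, run between adjacent legs with their top edges flush with the underside of the top and their outer faces flush with the legs' outer faces.


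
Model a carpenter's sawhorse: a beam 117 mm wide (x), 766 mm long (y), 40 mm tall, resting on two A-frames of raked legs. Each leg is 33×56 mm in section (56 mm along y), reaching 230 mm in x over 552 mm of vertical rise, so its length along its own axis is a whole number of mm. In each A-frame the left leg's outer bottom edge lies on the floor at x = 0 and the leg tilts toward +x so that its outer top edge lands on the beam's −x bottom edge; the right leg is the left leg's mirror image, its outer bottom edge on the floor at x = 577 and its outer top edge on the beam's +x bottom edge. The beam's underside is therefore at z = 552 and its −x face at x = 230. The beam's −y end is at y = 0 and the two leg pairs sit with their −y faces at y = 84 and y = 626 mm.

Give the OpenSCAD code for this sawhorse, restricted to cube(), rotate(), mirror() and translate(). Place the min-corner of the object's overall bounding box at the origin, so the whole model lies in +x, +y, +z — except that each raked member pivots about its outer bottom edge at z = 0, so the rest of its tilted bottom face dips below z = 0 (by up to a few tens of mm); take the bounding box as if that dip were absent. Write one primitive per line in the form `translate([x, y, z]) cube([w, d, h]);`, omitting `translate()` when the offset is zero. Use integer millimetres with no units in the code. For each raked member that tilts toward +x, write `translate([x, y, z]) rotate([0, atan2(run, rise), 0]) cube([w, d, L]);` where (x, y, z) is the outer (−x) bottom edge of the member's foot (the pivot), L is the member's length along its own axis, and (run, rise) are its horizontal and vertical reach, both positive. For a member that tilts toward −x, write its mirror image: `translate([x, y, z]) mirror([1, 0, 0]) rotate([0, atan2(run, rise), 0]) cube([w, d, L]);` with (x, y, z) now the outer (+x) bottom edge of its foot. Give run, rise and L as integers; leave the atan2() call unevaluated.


// leg length = √(230² + 552²) = 598
// right-leg outer foot x = 2·230 + 117 = 577
// beam min-corner = (230, 0, 552)
translate([230, 0, 552]) cube([117, 766, 40]);
translate([0, 84, 0]) rotate([0, atan2(230, 552), 0]) cube([33, 56, 598]);
translate([577, 84, 0]) mirror([1, 0, 0]) rotate([0, atan2(230, 552), 0]) cube([33, 56, 598]);
translate([0, 626, 0]) rotate([0, atan2(230, 552), 0]) cube([33, 56, 598]);
translate([577, 626, 0]) mirror([1, 0, 0]) rotate([0, atan2(230, 552), 0]) cube([33, 56, 598]);


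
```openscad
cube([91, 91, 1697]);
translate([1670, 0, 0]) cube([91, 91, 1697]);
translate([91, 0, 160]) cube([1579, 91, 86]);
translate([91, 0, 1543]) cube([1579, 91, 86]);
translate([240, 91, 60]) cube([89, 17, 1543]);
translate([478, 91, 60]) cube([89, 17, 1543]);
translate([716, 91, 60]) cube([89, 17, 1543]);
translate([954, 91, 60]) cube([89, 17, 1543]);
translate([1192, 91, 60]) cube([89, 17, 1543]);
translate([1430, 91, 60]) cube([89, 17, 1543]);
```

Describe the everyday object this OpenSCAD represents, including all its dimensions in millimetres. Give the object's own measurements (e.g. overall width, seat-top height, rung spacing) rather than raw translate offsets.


A fence section. Two 91×91 mm posts, 1697 mm tall, stand on the floor with a clear span of 1579 mm between their inner faces. Two horizontal rails of 91×86 mm section span the gap between the posts with their undersides at z = 160 mm and z = 1543 mm, flush with the posts' −y face. 6 pickets, each 89 mm wide, 17 mm thick and 1543 mm tall, are fixed to the +y face of the rails with their bottoms at z = 60 mm, spaced across the span with a 149 mm gap after the −x post and between neighbouring pickets, with 151 mm left before the +x post.


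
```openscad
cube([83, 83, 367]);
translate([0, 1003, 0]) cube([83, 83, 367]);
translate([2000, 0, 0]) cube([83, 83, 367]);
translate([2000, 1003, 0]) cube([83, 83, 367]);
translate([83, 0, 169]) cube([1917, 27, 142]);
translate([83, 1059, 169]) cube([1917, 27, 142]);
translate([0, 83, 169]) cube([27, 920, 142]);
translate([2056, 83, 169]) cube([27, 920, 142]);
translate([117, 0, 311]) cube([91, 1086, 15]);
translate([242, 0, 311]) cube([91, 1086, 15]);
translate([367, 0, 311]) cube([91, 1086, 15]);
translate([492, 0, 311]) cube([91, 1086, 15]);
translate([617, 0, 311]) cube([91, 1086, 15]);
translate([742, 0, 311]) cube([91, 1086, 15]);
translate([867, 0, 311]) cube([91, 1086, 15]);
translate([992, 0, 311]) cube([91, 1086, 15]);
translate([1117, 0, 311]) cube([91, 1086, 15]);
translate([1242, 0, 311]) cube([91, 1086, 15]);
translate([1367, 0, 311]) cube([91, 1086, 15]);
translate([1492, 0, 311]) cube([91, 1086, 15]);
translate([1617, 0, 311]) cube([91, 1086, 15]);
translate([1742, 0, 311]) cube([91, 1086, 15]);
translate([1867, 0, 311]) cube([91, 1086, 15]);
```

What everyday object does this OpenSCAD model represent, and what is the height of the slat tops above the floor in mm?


A bed frame. The slat-top height is 326 mm.

Four posts, four rails, and a row of slats — a bed frame. Slats sit on the rails at z = 169 + 142 = 311; with slat thickness 15, the top is 326 mm.


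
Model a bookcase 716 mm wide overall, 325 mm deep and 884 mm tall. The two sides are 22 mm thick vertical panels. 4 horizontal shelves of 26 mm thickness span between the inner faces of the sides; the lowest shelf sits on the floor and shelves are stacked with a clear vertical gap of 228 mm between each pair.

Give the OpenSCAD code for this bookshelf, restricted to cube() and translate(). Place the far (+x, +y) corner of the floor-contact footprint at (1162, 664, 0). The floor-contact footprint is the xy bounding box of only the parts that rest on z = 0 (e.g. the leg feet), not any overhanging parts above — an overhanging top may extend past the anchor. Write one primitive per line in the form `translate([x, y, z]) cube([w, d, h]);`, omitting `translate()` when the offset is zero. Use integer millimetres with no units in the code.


translate([446, 339, 0]) cube([22, 325, 884]);
translate([1140, 339, 0]) cube([22, 325, 884]);
translate([468, 339, 0]) cube([672, 325, 26]);
translate([468, 339, 254]) cube([672, 325, 26]);
translate([468, 339, 508]) cube([672, 325, 26]);
translate([468, 339, 762]) cube([672, 325, 26]);


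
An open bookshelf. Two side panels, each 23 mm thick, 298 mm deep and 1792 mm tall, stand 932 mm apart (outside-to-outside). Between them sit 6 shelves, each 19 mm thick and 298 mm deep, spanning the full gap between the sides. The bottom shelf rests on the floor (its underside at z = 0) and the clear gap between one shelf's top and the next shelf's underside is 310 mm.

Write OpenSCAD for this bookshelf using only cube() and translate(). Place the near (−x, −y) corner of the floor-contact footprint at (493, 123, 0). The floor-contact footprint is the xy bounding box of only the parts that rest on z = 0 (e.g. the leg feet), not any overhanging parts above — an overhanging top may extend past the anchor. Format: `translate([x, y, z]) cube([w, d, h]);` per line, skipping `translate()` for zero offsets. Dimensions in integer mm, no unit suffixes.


translate([493, 123, 0]) cube([23, 298, 1792]);
translate([1402, 123, 0]) cube([23, 298, 1792]);
translate([516, 123, 0]) cube([886, 298, 19]);
translate([516, 123, 329]) cube([886, 298, 19]);
translate([516, 123, 658]) cube([886, 298, 19]);
translate([516, 123, 987]) cube([886, 298, 19]);
translate([516, 123, 1316]) cube([886, 298, 19]);
translate([516, 123, 1645]) cube([886, 298, 19]);


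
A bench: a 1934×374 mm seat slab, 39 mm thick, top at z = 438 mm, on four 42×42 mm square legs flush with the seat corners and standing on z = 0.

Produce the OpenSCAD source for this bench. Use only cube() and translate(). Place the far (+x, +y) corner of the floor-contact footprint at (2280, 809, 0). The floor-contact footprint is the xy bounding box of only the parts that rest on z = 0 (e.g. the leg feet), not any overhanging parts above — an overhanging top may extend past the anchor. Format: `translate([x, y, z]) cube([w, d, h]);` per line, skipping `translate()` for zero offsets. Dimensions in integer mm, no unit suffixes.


translate([346, 435, 399]) cube([1934, 374, 39]);
translate([346, 435, 0]) cube([42, 42, 399]);
translate([346, 767, 0]) cube([42, 42, 399]);
translate([2238, 435, 0]) cube([42, 42, 399]);
translate([2238, 767, 0]) cube([42, 42, 399]);


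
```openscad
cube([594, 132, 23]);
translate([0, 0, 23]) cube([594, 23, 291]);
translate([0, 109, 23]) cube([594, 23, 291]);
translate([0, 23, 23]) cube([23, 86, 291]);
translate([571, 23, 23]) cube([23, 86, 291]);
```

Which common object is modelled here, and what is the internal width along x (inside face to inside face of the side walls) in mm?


An open box. The internal width is 548 mm.

A 594×132 base slab with four walls standing on it — an open box. The base is 594 mm wide and the walls are 23 mm thick, so the internal width is 594 − 2 × 23 = 548 mm.


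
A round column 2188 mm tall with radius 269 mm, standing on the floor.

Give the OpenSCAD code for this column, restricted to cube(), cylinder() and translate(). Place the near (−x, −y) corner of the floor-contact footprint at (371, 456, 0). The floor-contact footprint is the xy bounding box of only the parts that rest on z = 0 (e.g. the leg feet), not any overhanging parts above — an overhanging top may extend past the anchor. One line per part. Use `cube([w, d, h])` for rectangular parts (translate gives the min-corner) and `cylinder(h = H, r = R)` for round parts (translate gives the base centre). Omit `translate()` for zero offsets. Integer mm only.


translate([640, 725, 0]) cylinder(h = 2188, r = 269);


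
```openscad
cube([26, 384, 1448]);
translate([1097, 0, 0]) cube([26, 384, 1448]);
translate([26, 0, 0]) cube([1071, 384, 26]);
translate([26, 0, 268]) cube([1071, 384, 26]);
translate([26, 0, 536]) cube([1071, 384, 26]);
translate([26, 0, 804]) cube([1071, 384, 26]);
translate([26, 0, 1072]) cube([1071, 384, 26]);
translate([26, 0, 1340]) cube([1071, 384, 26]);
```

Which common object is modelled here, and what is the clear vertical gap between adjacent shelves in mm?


A bookshelf. The clear shelf gap is 242 mm.

Two tall side panels with 6 horizontal boards between them — a bookshelf. The first two shelf undersides are at z = 0 and z = 268; with shelf thickness 26, the clear gap is 268 − 0 − 26 = 242 mm.


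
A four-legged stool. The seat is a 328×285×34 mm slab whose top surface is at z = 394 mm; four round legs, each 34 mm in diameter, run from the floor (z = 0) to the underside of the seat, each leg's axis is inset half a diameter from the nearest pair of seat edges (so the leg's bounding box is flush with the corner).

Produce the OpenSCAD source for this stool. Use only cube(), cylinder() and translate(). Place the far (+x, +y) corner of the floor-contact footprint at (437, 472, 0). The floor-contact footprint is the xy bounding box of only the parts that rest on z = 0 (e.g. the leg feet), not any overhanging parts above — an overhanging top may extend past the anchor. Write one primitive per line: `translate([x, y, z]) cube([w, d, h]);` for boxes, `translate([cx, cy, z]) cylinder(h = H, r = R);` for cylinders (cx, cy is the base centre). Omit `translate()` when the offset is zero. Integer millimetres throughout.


translate([109, 187, 360]) cube([328, 285, 34]);
translate([126, 204, 0]) cylinder(h = 360, r = 17);
translate([420, 204, 0]) cylinder(h = 360, r = 17);
translate([126, 455, 0]) cylinder(h = 360, r = 17);
translate([420, 455, 0]) cylinder(h = 360, r = 17);


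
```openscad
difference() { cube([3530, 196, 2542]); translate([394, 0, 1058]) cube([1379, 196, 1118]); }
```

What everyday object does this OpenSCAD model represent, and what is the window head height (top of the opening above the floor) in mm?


A wall with a window opening. The window head height is 2176 mm.

A wall with a rectangular opening subtracted — a window. Sill at z = 1058, opening 1118 mm tall, so the head is at 1058 + 1118 = 2176 mm.


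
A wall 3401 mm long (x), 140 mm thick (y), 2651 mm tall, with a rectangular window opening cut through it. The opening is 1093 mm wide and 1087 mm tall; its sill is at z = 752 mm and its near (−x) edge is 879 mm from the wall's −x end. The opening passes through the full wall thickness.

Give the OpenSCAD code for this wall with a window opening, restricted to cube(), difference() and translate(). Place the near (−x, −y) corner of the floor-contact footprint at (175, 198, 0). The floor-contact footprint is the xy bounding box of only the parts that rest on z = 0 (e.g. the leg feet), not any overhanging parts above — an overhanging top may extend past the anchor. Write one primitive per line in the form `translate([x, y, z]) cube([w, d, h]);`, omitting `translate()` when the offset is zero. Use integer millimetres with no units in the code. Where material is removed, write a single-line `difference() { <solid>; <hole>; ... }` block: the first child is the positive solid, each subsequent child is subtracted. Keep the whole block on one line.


difference() { translate([175, 198, 0]) cube([3401, 140, 2651]); translate([1054, 198, 752]) cube([1093, 140, 1087]); }


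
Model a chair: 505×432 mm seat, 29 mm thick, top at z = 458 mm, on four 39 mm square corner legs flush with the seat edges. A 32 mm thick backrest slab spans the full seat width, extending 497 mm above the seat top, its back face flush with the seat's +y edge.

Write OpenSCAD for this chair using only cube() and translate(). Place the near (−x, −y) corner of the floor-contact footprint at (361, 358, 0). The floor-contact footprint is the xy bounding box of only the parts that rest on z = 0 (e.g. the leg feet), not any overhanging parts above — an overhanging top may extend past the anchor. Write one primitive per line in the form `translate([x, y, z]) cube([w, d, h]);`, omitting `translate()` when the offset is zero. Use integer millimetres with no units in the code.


// leg_h = 458 - 29 = 429
translate([361, 358, 429]) cube([505, 432, 29]);
translate([361, 358, 0]) cube([39, 39, 429]);
translate([827, 358, 0]) cube([39, 39, 429]);
translate([361, 751, 0]) cube([39, 39, 429]);
translate([827, 751, 0]) cube([39, 39, 429]);
translate([361, 758, 458]) cube([505, 32, 497]);


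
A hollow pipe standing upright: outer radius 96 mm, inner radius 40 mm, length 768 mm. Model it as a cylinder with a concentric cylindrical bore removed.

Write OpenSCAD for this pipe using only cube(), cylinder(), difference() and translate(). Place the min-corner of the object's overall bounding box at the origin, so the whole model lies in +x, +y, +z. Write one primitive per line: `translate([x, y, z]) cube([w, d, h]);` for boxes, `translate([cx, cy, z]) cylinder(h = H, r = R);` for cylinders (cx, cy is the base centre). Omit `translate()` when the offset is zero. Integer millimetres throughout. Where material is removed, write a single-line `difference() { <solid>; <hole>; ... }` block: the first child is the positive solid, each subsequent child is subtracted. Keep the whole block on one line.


difference() { translate([96, 96, 0]) cylinder(h = 768, r = 96); translate([96, 96, 0]) cylinder(h = 768, r = 40); }


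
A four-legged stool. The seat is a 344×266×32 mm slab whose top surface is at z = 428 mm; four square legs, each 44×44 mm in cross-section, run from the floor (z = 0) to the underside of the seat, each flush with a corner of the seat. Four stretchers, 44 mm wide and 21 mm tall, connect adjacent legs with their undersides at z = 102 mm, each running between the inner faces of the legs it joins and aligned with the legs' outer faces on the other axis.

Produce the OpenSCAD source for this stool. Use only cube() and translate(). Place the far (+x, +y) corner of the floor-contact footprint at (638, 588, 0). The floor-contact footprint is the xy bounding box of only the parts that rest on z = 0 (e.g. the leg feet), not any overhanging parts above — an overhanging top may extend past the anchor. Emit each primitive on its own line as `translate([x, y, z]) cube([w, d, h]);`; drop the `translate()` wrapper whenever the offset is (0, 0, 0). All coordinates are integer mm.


translate([294, 322, 396]) cube([344, 266, 32]);
translate([294, 322, 0]) cube([44, 44, 396]);
translate([594, 322, 0]) cube([44, 44, 396]);
translate([294, 544, 0]) cube([44, 44, 396]);
translate([594, 544, 0]) cube([44, 44, 396]);
translate([338, 322, 102]) cube([256, 44, 21]);
translate([338, 544, 102]) cube([256, 44, 21]);
translate([294, 366, 102]) cube([44, 178, 21]);
translate([594, 366, 102]) cube([44, 178, 21]);


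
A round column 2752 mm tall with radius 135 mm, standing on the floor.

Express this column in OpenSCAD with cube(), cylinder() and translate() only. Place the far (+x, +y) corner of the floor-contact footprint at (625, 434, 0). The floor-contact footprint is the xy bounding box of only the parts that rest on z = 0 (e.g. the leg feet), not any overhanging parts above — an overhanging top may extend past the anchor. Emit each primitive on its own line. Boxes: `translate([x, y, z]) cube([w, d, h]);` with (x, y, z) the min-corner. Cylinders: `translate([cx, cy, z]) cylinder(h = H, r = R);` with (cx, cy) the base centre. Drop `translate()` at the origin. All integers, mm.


translate([490, 299, 0]) cylinder(h = 2752, r = 135);


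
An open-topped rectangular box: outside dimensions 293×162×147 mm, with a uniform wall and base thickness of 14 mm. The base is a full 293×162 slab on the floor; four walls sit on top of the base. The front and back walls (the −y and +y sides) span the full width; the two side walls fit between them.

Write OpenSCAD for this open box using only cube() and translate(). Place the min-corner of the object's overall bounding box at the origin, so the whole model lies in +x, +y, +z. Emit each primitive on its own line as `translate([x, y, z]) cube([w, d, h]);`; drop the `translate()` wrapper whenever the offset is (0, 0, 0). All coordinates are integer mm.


cube([293, 162, 14]);
translate([0, 0, 14]) cube([293, 14, 133]);
translate([0, 148, 14]) cube([293, 14, 133]);
translate([0, 14, 14]) cube([14, 134, 133]);
translate([279, 14, 14]) cube([14, 134, 133]);
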